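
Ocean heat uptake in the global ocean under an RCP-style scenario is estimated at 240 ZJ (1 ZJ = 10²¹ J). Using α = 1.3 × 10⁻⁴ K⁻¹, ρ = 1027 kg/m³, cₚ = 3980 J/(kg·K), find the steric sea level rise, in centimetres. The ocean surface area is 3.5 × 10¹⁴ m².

Per unit area: Q = 240×10²¹ / (3.5×10¹⁴) ≈ 6.857×10⁸ J/m²
Δh = αQ/(ρcₚ) = 1.3×10⁻⁴ × 6.857×10⁸ / (1027 × 3980) ≈ 0.021808 m

Δh = 2.18 cm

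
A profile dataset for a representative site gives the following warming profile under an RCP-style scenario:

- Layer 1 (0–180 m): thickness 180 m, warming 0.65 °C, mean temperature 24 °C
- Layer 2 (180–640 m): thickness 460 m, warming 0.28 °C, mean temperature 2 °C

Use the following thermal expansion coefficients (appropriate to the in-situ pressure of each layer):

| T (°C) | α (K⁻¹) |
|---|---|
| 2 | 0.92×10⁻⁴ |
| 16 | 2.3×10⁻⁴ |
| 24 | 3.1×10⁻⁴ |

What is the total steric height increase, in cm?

Layer 1 at 24 °C → α = 3.1×10⁻⁴ K⁻¹
Layer 2 at 2 °C → α = 0.92×10⁻⁴ K⁻¹
0–180 m: 0.65 × 3.1×10⁻⁴ × 180 = 0.03627 m
0.28 × 0.92×10⁻⁴ × 460 = 0.0118496 m
Δh = 0.03627 + 0.0118496 = 0.0481196 m

Δh ≈ 4.81 cm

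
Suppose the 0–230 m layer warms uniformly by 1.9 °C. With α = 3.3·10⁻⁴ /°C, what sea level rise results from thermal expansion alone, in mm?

Δh = 144 mm

Δh = αΔT·H = 3.3×10⁻⁴ × 1.9 × 230 = 0.14421 m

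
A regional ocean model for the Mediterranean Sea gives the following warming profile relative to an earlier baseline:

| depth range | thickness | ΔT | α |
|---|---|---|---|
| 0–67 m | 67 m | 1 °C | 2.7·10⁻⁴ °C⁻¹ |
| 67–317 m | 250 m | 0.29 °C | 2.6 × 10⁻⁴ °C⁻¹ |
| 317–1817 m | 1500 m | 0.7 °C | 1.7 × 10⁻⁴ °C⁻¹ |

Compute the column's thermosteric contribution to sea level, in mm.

Δh ≈ 215 mm

Layer 1: 2.7×10⁻⁴ × 67 × 1 = 0.01809 m
Layer 2: 0.29 × 2.6×10⁻⁴ × 250 = 0.01885 m
Layer 3: 1500 × 0.7 × 1.7×10⁻⁴ = 0.17850 m
Δh = 0.01809 + 0.01885 + 0.17850 = 0.21544 m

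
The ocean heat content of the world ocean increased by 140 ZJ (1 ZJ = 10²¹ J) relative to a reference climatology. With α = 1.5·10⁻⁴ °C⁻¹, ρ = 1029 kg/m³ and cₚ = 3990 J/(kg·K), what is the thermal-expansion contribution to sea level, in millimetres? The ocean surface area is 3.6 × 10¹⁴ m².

14.2 mm

Per unit area: Q = 140×10²¹ / (3.6×10¹⁴) ≈ 3.889×10⁸ J/m²
Δh = αQ/(ρcₚ) = 1.5×10⁻⁴ × 3.889×10⁸ / (1029 × 3990) ≈ 0.014208 m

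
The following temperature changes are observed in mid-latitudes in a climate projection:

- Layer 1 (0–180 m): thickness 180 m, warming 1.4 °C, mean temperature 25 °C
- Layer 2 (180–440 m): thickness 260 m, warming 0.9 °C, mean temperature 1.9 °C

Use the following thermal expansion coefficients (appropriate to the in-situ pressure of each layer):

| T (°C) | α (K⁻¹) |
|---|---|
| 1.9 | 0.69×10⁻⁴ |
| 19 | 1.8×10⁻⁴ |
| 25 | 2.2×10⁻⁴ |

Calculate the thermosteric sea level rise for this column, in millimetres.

71.6 mm of thermosteric rise

Layer 1 at 25 °C → α = 2.2×10⁻⁴ K⁻¹
Layer 2 at 1.9 °C → α = 0.69×10⁻⁴ K⁻¹
1.4 × 180 × 2.2×10⁻⁴ = 0.05544 m
0.69×10⁻⁴ × 0.9 × 260 = 0.016146 m
Δh = 0.05544 + 0.016146 = 0.071586 m ≈ 71.6 mm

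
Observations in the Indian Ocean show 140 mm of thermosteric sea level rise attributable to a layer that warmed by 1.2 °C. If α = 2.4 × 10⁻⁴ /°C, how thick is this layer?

about 486 m

H = Δh/(αΔT) = 0.14 / (2.4×10⁻⁴ × 1.2) ≈ 486.1 m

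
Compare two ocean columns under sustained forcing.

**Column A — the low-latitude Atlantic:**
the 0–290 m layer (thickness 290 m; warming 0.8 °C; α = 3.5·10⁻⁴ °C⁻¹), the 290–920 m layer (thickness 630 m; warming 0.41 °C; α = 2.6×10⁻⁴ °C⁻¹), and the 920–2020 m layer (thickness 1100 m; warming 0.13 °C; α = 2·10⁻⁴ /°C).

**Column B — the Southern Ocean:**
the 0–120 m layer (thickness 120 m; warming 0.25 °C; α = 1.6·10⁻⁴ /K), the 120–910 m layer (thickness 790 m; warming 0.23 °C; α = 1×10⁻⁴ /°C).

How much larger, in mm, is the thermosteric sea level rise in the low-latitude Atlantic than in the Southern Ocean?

150 mm

A Layer 1: 3.5×10⁻⁴ × 290 × 0.8 = 0.08120 m
A 290–920 m: 630 × 2.6×10⁻⁴ × 0.41 = 0.067158 m
A 0.13 × 2×10⁻⁴ × 1100 = 0.02860 m
A total: 0.176958 m
B 0.25 × 120 × 1.6×10⁻⁴ = 0.00480 m
B 1×10⁻⁴ × 790 × 0.23 = 0.01817 m
B total: 0.02297 m
Difference: 0.176958 − 0.02297 = 0.153988 m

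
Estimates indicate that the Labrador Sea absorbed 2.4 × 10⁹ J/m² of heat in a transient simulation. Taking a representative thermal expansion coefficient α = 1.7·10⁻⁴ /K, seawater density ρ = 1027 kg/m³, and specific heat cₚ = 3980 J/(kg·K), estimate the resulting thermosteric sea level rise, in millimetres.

Δh = αQ/(ρcₚ) = 1.7×10⁻⁴ × 2.4×10⁹ / (1027 × 3980) ≈ 0.099817 m

Δh ≈ 99.8 mm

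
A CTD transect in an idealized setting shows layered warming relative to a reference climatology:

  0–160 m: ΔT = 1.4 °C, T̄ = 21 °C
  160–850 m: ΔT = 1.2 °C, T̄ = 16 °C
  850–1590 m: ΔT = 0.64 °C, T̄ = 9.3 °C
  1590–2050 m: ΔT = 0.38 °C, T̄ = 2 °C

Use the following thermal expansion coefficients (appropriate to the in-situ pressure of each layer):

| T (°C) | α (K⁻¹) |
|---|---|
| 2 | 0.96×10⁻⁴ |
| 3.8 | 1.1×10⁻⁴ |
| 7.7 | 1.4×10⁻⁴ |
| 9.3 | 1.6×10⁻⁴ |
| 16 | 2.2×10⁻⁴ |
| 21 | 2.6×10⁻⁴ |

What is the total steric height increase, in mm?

Layer 1 at 21 °C → α = 2.6×10⁻⁴ K⁻¹
Layer 2 at 16 °C → α = 2.2×10⁻⁴ K⁻¹
Layer 3 at 9.3 °C → α = 1.6×10⁻⁴ K⁻¹
Layer 4 at 2 °C → α = 0.96×10⁻⁴ K⁻¹
2.6×10⁻⁴ × 1.4 × 160 = 0.05824 m
Layer 2: 690 × 1.2 × 2.2×10⁻⁴ = 0.18216 m
0.64 × 1.6×10⁻⁴ × 740 = 0.075776 m
0.96×10⁻⁴ × 0.38 × 460 = 0.0167808 m
Δh = 0.05824 + 0.18216 + 0.075776 + 0.0167808 = 0.3329568 m ≈ 333 mm

Δh ≈ 333 mm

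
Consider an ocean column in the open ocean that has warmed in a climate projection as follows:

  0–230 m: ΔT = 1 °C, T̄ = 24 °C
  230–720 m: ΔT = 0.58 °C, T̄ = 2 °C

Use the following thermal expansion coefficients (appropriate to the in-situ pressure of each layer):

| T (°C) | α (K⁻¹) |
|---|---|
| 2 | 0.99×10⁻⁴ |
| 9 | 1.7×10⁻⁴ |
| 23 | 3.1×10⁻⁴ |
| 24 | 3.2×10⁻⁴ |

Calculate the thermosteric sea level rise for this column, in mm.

Layer 1 at 24 °C → α = 3.2×10⁻⁴ K⁻¹
Layer 2 at 2 °C → α = 0.99×10⁻⁴ K⁻¹
230 × 1 × 3.2×10⁻⁴ = 0.07360 m
0.58 × 0.99×10⁻⁴ × 490 = 0.0281358 m
Δh = 0.07360 + 0.0281358 = 0.1017358 m ≈ 102 mm

102 mm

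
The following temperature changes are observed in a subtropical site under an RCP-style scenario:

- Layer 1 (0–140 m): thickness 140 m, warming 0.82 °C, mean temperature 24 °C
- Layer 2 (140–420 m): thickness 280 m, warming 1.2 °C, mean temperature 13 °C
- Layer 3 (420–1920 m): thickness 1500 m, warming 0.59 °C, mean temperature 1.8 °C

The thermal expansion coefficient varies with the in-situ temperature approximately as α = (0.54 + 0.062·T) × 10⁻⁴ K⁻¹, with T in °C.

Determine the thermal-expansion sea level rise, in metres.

Layer 1: α = (0.54 + 0.062×24)×10⁻⁴ = 2.028×10⁻⁴ K⁻¹
Layer 2: α = (0.54 + 0.062×13)×10⁻⁴ = 1.346×10⁻⁴ K⁻¹
Layer 3: α = (0.54 + 0.062×1.8)×10⁻⁴ = 0.6516×10⁻⁴ K⁻¹
0–140 m: 140 × 2.028×10⁻⁴ × 0.82 = 0.02328144 m
Layer 2: 1.346×10⁻⁴ × 1.2 × 280 = 0.0452256 m
420–1920 m: 0.59 × 0.6516×10⁻⁴ × 1500 = 0.0576666 m
Δh = 0.02328144 + 0.0452256 + 0.0576666 = 0.12617364 m

0.13 m of thermosteric rise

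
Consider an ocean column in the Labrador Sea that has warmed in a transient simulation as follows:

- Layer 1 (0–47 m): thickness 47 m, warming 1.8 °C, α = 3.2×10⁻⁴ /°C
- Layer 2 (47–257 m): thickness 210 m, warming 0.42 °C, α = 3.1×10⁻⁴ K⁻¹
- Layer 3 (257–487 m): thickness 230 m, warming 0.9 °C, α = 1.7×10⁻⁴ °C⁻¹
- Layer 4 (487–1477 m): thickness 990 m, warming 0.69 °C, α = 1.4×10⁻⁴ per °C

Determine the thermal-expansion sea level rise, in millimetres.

1.8 × 47 × 3.2×10⁻⁴ = 0.027072 m
Layer 2: 0.42 × 210 × 3.1×10⁻⁴ = 0.027342 m
257–487 m: 230 × 1.7×10⁻⁴ × 0.9 = 0.03519 m
1.4×10⁻⁴ × 0.69 × 990 = 0.095634 m
Δh = 0.027072 + 0.027342 + 0.03519 + 0.095634 = 0.185238 m

about 185 mm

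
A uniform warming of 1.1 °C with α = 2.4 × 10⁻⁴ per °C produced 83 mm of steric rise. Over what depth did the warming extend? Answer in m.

H = Δh/(αΔT) = 0.083 / (2.4×10⁻⁴ × 1.1) ≈ 314.4 m

H ≈ 314 m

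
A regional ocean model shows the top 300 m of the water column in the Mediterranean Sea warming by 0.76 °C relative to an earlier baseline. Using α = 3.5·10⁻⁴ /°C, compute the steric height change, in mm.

Δh = αΔT·H = 3.5×10⁻⁴ × 0.76 × 300 = 0.07980 m

79.8 mm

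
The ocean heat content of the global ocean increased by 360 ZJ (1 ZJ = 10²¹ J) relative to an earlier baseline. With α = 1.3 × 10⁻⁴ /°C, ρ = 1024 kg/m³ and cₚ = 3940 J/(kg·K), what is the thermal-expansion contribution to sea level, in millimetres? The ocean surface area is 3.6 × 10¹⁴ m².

32.2 mm

Per unit area: Q = 360×10²¹ / (3.6×10¹⁴) = 1×10⁹ J/m²
Δh = αQ/(ρcₚ) = 1.3×10⁻⁴ × 1×10⁹ / (1024 × 3940) ≈ 0.032222 m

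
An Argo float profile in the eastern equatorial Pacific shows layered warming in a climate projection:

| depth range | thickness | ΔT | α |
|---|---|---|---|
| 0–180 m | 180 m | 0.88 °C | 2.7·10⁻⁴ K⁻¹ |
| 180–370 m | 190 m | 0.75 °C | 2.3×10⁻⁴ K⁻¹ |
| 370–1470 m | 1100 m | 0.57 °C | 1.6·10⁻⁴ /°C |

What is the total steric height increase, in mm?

Layer 1: 2.7×10⁻⁴ × 180 × 0.88 = 0.042768 m
180–370 m: 190 × 0.75 × 2.3×10⁻⁴ = 0.032775 m
370–1470 m: 1.6×10⁻⁴ × 1100 × 0.57 = 0.10032 m
Δh = 0.042768 + 0.032775 + 0.10032 = 0.175863 m ≈ 180 mm

180 mm of thermosteric rise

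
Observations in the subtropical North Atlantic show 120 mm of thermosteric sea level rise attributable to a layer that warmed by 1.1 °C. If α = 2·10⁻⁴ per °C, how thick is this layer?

about 550 m

H = Δh/(αΔT) = 0.12 / (2×10⁻⁴ × 1.1) ≈ 545.5 m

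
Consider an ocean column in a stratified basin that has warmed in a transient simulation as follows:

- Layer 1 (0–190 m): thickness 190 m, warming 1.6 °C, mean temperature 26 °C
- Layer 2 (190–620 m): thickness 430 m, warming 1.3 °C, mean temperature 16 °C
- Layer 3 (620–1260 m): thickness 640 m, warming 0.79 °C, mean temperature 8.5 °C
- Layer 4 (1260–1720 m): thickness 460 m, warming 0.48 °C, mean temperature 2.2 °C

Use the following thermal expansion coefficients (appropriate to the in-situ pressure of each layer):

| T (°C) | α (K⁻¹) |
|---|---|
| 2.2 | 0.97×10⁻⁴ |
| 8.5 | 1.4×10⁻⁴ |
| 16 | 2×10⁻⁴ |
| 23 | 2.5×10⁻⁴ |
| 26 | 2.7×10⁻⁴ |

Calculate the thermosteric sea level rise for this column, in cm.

Δh = 29 cm

Layer 1 at 26 °C → α = 2.7×10⁻⁴ K⁻¹
Layer 2 at 16 °C → α = 2×10⁻⁴ K⁻¹
Layer 3 at 8.5 °C → α = 1.4×10⁻⁴ K⁻¹
Layer 4 at 2.2 °C → α = 0.97×10⁻⁴ K⁻¹
Layer 1: 1.6 × 190 × 2.7×10⁻⁴ = 0.08208 m
Layer 2: 430 × 1.3 × 2×10⁻⁴ = 0.11180 m
Layer 3: 1.4×10⁻⁴ × 0.79 × 640 = 0.070784 m
Layer 4: 460 × 0.97×10⁻⁴ × 0.48 = 0.0214176 m
Δh = 0.08208 + 0.11180 + 0.070784 + 0.0214176 = 0.2860816 m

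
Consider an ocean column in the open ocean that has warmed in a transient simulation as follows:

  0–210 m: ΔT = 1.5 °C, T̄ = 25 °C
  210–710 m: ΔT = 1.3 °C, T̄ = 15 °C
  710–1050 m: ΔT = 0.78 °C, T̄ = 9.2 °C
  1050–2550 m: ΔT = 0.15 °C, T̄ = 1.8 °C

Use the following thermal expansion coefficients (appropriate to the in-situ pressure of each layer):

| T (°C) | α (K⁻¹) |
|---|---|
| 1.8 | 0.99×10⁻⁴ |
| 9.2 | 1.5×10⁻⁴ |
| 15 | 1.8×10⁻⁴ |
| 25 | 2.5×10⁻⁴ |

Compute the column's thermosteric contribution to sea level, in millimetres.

Layer 1 at 25 °C → α = 2.5×10⁻⁴ K⁻¹
Layer 2 at 15 °C → α = 1.8×10⁻⁴ K⁻¹
Layer 3 at 9.2 °C → α = 1.5×10⁻⁴ K⁻¹
Layer 4 at 1.8 °C → α = 0.99×10⁻⁴ K⁻¹
2.5×10⁻⁴ × 210 × 1.5 = 0.07875 m
Layer 2: 500 × 1.8×10⁻⁴ × 1.3 = 0.11700 m
710–1050 m: 0.78 × 340 × 1.5×10⁻⁴ = 0.03978 m
1050–2550 m: 1500 × 0.15 × 0.99×10⁻⁴ = 0.022275 m
Δh = 0.07875 + 0.11700 + 0.03978 + 0.022275 = 0.257805 m

258 mm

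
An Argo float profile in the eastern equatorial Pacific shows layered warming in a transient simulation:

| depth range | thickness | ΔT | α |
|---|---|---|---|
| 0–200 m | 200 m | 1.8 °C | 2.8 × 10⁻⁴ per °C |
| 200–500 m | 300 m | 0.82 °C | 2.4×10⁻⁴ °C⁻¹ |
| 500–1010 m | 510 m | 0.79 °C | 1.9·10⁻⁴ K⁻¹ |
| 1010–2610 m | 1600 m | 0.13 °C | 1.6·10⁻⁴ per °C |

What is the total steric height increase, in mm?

Δh = 270 mm

Layer 1: 2.8×10⁻⁴ × 200 × 1.8 = 0.10080 m
200–500 m: 300 × 2.4×10⁻⁴ × 0.82 = 0.05904 m
Layer 3: 0.79 × 510 × 1.9×10⁻⁴ = 0.076551 m
0.13 × 1600 × 1.6×10⁻⁴ = 0.03328 m
Δh = 0.10080 + 0.05904 + 0.076551 + 0.03328 = 0.269671 m ≈ 270 mm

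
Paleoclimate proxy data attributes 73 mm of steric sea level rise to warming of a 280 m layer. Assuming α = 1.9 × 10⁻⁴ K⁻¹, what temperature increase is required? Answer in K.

ΔT = Δh/(αH) = 0.073 / (1.9×10⁻⁴ × 280) ≈ 1.372 K

about 1.37 K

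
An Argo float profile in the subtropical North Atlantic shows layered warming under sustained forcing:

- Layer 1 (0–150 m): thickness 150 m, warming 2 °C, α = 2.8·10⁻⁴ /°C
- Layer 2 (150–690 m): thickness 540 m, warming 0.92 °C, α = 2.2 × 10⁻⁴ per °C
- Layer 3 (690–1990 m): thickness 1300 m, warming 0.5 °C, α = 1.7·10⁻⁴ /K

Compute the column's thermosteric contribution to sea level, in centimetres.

30 cm of thermosteric rise

Layer 1: 150 × 2 × 2.8×10⁻⁴ = 0.08400 m
2.2×10⁻⁴ × 540 × 0.92 = 0.109296 m
1.7×10⁻⁴ × 1300 × 0.5 = 0.11050 m
Δh = 0.08400 + 0.109296 + 0.11050 = 0.303796 m ≈ 30 cm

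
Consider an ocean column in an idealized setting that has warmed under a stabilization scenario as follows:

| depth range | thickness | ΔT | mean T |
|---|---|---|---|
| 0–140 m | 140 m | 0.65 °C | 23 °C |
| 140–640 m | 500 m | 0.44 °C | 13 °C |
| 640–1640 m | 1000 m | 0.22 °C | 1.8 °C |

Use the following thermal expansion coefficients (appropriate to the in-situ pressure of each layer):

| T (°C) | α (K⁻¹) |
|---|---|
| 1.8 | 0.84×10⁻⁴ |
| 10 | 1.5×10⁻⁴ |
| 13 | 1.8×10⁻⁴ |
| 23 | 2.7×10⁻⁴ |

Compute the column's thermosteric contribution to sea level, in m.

Layer 1 at 23 °C → α = 2.7×10⁻⁴ K⁻¹
Layer 2 at 13 °C → α = 1.8×10⁻⁴ K⁻¹
Layer 3 at 1.8 °C → α = 0.84×10⁻⁴ K⁻¹
140 × 0.65 × 2.7×10⁻⁴ = 0.02457 m
0.44 × 1.8×10⁻⁴ × 500 = 0.03960 m
640–1640 m: 0.22 × 1000 × 0.84×10⁻⁴ = 0.01848 m
Δh = 0.02457 + 0.03960 + 0.01848 = 0.08265 m

Δh ≈ 0.0827 m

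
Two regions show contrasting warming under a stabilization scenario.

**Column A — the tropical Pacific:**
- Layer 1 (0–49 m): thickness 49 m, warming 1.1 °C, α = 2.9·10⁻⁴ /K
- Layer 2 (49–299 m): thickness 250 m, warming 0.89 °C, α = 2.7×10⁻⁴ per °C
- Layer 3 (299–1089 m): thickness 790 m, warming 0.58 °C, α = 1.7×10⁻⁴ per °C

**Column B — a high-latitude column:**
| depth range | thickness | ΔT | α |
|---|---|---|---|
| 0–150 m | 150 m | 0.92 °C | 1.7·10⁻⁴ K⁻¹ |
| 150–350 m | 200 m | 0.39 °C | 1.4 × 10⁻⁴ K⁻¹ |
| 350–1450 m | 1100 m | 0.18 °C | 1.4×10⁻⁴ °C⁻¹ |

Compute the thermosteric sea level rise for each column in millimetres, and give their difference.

Δh_A ≈ 150 mm, Δh_B ≈ 62 mm; difference ≈ 92 mm

A 49 × 1.1 × 2.9×10⁻⁴ = 0.015631 m
A Layer 2: 2.7×10⁻⁴ × 0.89 × 250 = 0.060075 m
A Layer 3: 1.7×10⁻⁴ × 0.58 × 790 = 0.077894 m
A total: 0.15360 m
B Layer 1: 1.7×10⁻⁴ × 150 × 0.92 = 0.02346 m
B 0.39 × 1.4×10⁻⁴ × 200 = 0.01092 m
B Layer 3: 1100 × 1.4×10⁻⁴ × 0.18 = 0.02772 m
B total: 0.06210 m
Difference: 0.15360 − 0.06210 = 0.09150 m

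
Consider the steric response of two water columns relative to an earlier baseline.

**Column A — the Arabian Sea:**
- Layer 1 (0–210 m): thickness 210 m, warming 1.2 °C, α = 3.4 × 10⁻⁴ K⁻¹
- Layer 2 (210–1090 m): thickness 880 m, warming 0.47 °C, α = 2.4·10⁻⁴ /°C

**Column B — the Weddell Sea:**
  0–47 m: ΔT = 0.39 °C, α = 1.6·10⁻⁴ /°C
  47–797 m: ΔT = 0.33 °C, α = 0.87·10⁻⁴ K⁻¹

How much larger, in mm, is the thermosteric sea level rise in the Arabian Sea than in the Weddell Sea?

160 mm

A 0–210 m: 3.4×10⁻⁴ × 210 × 1.2 = 0.08568 m
A 210–1090 m: 0.47 × 2.4×10⁻⁴ × 880 = 0.099264 m
A total: 0.184944 m
B 0–47 m: 0.39 × 1.6×10⁻⁴ × 47 = 0.0029328 m
B 47–797 m: 0.87×10⁻⁴ × 0.33 × 750 = 0.0215325 m
B total: 0.0244653 m
Difference: 0.184944 − 0.0244653 = 0.1604787 m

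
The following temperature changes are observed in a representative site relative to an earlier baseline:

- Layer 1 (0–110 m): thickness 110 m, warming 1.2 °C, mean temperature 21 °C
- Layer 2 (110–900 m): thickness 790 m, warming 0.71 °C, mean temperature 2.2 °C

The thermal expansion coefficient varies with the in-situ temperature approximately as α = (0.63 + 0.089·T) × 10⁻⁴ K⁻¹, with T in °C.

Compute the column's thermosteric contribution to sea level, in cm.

Layer 1: α = (0.63 + 0.089×21)×10⁻⁴ = 2.499×10⁻⁴ K⁻¹
Layer 2: α = (0.63 + 0.089×2.2)×10⁻⁴ = 0.8258×10⁻⁴ K⁻¹
2.499×10⁻⁴ × 110 × 1.2 = 0.0329868 m
110–900 m: 0.71 × 790 × 0.8258×10⁻⁴ = 0.046319122 m
Δh = 0.0329868 + 0.046319122 = 0.079305922 m ≈ 7.93 cm

Δh ≈ 7.93 cm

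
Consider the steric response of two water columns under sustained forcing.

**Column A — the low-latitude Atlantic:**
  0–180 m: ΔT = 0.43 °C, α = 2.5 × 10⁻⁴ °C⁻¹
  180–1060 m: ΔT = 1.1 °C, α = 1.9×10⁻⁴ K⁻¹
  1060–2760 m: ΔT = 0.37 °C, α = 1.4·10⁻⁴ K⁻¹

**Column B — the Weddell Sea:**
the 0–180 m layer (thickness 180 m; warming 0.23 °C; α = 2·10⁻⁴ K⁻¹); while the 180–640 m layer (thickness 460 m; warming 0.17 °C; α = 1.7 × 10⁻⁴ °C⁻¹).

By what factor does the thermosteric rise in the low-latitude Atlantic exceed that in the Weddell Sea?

A Layer 1: 180 × 2.5×10⁻⁴ × 0.43 = 0.01935 m
A 180–1060 m: 880 × 1.1 × 1.9×10⁻⁴ = 0.18392 m
A 0.37 × 1700 × 1.4×10⁻⁴ = 0.08806 m
A total: 0.29133 m
B Layer 1: 180 × 2×10⁻⁴ × 0.23 = 0.00828 m
B 180–640 m: 1.7×10⁻⁴ × 0.17 × 460 = 0.013294 m
B total: 0.021574 m
Ratio: 0.29133 / 0.021574 ≈ 13.50

≈ 13.5×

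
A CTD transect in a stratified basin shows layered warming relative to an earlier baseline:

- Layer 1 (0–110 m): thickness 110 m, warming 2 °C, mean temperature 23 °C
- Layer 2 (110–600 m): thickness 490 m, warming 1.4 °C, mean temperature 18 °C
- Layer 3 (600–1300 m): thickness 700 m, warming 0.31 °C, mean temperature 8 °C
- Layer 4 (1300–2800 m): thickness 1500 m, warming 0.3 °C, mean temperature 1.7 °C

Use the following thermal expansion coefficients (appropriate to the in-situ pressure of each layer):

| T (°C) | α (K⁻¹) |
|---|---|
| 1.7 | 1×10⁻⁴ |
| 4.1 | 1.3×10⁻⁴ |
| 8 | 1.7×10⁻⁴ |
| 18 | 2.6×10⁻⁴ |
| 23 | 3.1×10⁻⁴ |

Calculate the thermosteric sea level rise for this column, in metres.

0.328 m of thermosteric rise

Layer 1 at 23 °C → α = 3.1×10⁻⁴ K⁻¹
Layer 2 at 18 °C → α = 2.6×10⁻⁴ K⁻¹
Layer 3 at 8 °C → α = 1.7×10⁻⁴ K⁻¹
Layer 4 at 1.7 °C → α = 1×10⁻⁴ K⁻¹
Layer 1: 110 × 2 × 3.1×10⁻⁴ = 0.06820 m
Layer 2: 1.4 × 2.6×10⁻⁴ × 490 = 0.17836 m
Layer 3: 700 × 1.7×10⁻⁴ × 0.31 = 0.03689 m
Layer 4: 1500 × 0.3 × 1×10⁻⁴ = 0.04500 m
Δh = 0.06820 + 0.17836 + 0.03689 + 0.04500 = 0.32845 m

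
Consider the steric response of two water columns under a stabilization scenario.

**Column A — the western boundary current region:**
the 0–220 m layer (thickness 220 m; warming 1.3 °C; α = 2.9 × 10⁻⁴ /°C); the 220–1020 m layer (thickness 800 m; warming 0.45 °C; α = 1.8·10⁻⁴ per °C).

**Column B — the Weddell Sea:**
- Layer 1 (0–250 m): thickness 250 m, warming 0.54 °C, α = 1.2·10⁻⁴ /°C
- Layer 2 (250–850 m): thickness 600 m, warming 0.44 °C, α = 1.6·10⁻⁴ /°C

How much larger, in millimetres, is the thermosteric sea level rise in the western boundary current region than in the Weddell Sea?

A 0–220 m: 220 × 1.3 × 2.9×10⁻⁴ = 0.08294 m
A Layer 2: 1.8×10⁻⁴ × 800 × 0.45 = 0.06480 m
A total: 0.14774 m
B 0–250 m: 250 × 0.54 × 1.2×10⁻⁴ = 0.01620 m
B 600 × 1.6×10⁻⁴ × 0.44 = 0.04224 m
B total: 0.05844 m
Difference: 0.14774 − 0.05844 = 0.08930 m

89 mm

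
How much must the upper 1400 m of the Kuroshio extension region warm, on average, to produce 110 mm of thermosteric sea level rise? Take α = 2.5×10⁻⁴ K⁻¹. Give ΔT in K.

ΔT = Δh/(αH) = 0.11 / (2.5×10⁻⁴ × 1400) ≈ 0.3143 K

0.31 K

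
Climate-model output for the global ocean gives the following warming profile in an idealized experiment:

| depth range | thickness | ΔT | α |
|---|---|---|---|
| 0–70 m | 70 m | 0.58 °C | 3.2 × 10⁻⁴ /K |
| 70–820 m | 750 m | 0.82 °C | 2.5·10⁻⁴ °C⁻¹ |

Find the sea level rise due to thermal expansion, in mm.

Layer 1: 70 × 3.2×10⁻⁴ × 0.58 = 0.012992 m
2.5×10⁻⁴ × 750 × 0.82 = 0.15375 m
Δh = 0.012992 + 0.15375 = 0.166742 m

Δh = 167 mm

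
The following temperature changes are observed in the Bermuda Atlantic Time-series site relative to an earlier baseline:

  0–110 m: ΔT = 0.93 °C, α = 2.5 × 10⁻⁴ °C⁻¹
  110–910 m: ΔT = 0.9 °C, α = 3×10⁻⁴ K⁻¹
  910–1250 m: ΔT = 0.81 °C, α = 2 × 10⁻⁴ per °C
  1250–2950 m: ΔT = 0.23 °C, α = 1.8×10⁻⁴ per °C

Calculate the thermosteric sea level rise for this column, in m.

Δh ≈ 0.367 m

Layer 1: 2.5×10⁻⁴ × 110 × 0.93 = 0.025575 m
110–910 m: 800 × 0.9 × 3×10⁻⁴ = 0.21600 m
0.81 × 340 × 2×10⁻⁴ = 0.05508 m
1250–2950 m: 0.23 × 1700 × 1.8×10⁻⁴ = 0.07038 m
Δh = 0.025575 + 0.21600 + 0.05508 + 0.07038 = 0.367035 m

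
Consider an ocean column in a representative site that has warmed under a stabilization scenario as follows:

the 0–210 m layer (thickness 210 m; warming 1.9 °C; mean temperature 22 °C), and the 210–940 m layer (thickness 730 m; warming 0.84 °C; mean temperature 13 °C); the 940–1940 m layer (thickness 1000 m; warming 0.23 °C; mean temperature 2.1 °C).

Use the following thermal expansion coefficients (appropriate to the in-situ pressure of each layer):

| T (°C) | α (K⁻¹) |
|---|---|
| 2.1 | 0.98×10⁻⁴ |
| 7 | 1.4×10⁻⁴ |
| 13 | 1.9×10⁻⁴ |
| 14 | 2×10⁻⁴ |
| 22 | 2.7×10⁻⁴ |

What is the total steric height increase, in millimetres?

Layer 1 at 22 °C → α = 2.7×10⁻⁴ K⁻¹
Layer 2 at 13 °C → α = 1.9×10⁻⁴ K⁻¹
Layer 3 at 2.1 °C → α = 0.98×10⁻⁴ K⁻¹
0–210 m: 1.9 × 210 × 2.7×10⁻⁴ = 0.10773 m
210–940 m: 1.9×10⁻⁴ × 0.84 × 730 = 0.116508 m
Layer 3: 1000 × 0.23 × 0.98×10⁻⁴ = 0.02254 m
Δh = 0.10773 + 0.116508 + 0.02254 = 0.246778 m ≈ 247 mm

about 247 mm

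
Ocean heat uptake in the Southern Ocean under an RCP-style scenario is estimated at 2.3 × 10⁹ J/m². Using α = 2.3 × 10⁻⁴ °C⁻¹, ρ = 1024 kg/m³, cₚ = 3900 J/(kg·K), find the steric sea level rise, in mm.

Δh = αQ/(ρcₚ) = 2.3×10⁻⁴ × 2.3×10⁹ / (1024 × 3900) ≈ 0.13246 m

130 mm of thermosteric rise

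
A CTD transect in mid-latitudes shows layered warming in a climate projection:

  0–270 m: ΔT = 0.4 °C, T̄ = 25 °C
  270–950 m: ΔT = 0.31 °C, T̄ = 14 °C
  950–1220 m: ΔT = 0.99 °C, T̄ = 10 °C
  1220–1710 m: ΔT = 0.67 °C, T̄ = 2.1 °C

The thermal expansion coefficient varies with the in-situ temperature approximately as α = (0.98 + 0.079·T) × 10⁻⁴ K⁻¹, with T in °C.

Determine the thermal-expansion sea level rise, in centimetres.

about 16.1 cm

Layer 1: α = (0.98 + 0.079×25)×10⁻⁴ = 2.955×10⁻⁴ K⁻¹
Layer 2: α = (0.98 + 0.079×14)×10⁻⁴ = 2.086×10⁻⁴ K⁻¹
Layer 3: α = (0.98 + 0.079×10)×10⁻⁴ = 1.77×10⁻⁴ K⁻¹
Layer 4: α = (0.98 + 0.079×2.1)×10⁻⁴ = 1.1459×10⁻⁴ K⁻¹
0–270 m: 0.4 × 2.955×10⁻⁴ × 270 = 0.031914 m
680 × 0.31 × 2.086×10⁻⁴ = 0.04397288 m
1.77×10⁻⁴ × 0.99 × 270 = 0.0473121 m
490 × 1.1459×10⁻⁴ × 0.67 = 0.037619897 m
Δh = 0.031914 + 0.04397288 + 0.0473121 + 0.037619897 = 0.160818877 m ≈ 16.1 cm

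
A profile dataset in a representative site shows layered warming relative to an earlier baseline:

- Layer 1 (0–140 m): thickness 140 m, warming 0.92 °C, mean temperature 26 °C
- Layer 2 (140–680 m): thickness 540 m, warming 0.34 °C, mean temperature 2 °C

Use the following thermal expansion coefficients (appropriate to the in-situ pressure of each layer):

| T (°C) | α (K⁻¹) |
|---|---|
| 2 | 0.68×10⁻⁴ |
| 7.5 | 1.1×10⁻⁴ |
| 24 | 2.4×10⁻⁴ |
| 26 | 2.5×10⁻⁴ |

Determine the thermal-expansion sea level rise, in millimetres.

about 44.7 mm

Layer 1 at 26 °C → α = 2.5×10⁻⁴ K⁻¹
Layer 2 at 2 °C → α = 0.68×10⁻⁴ K⁻¹
0–140 m: 0.92 × 140 × 2.5×10⁻⁴ = 0.03220 m
540 × 0.68×10⁻⁴ × 0.34 = 0.0124848 m
Δh = 0.03220 + 0.0124848 = 0.0446848 m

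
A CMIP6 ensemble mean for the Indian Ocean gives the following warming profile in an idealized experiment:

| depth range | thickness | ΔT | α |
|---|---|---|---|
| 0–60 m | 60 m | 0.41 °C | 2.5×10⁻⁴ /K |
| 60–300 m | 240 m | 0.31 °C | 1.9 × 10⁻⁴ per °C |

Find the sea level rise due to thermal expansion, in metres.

0.41 × 60 × 2.5×10⁻⁴ = 0.00615 m
60–300 m: 1.9×10⁻⁴ × 240 × 0.31 = 0.014136 m
Δh = 0.00615 + 0.014136 = 0.020286 m ≈ 0.020 m

Δh = 0.020 m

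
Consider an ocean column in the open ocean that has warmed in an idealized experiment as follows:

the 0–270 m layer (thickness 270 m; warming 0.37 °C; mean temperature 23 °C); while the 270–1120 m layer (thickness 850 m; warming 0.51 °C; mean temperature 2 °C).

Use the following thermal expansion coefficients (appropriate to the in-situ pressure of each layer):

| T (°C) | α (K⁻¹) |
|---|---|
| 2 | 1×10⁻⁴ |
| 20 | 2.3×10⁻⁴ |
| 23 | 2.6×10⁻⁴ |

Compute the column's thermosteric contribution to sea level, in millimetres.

69 mm

Layer 1 at 23 °C → α = 2.6×10⁻⁴ K⁻¹
Layer 2 at 2 °C → α = 1×10⁻⁴ K⁻¹
0.37 × 270 × 2.6×10⁻⁴ = 0.025974 m
Layer 2: 850 × 1×10⁻⁴ × 0.51 = 0.04335 m
Δh = 0.025974 + 0.04335 = 0.069324 m ≈ 69 mm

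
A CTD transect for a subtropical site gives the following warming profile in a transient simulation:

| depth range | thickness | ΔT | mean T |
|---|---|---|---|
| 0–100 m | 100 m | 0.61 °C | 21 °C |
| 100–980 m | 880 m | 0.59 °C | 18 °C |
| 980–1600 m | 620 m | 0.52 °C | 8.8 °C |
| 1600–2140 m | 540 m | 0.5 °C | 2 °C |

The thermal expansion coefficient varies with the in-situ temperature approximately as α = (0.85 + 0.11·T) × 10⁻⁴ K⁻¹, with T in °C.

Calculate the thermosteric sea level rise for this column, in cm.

about 25 cm

Layer 1: α = (0.85 + 0.11×21)×10⁻⁴ = 3.16×10⁻⁴ K⁻¹
Layer 2: α = (0.85 + 0.11×18)×10⁻⁴ = 2.83×10⁻⁴ K⁻¹
Layer 3: α = (0.85 + 0.11×8.8)×10⁻⁴ = 1.818×10⁻⁴ K⁻¹
Layer 4: α = (0.85 + 0.11×2)×10⁻⁴ = 1.07×10⁻⁴ K⁻¹
3.16×10⁻⁴ × 0.61 × 100 = 0.019276 m
100–980 m: 0.59 × 880 × 2.83×10⁻⁴ = 0.1469336 m
980–1600 m: 0.52 × 620 × 1.818×10⁻⁴ = 0.05861232 m
540 × 1.07×10⁻⁴ × 0.5 = 0.02889 m
Δh = 0.019276 + 0.1469336 + 0.05861232 + 0.02889 = 0.25371192 m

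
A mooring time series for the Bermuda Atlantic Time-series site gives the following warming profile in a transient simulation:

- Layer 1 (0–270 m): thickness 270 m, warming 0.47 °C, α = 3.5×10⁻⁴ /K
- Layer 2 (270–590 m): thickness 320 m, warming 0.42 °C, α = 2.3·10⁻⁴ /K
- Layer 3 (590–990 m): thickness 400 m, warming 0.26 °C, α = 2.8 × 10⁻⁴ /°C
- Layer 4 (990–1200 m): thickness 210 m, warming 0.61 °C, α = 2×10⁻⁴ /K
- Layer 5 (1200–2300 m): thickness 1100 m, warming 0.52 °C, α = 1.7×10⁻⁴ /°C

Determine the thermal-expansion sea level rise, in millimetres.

Δh ≈ 230 mm

270 × 3.5×10⁻⁴ × 0.47 = 0.044415 m
270–590 m: 2.3×10⁻⁴ × 0.42 × 320 = 0.030912 m
Layer 3: 0.26 × 2.8×10⁻⁴ × 400 = 0.02912 m
Layer 4: 0.61 × 210 × 2×10⁻⁴ = 0.02562 m
1200–2300 m: 1100 × 1.7×10⁻⁴ × 0.52 = 0.09724 m
Δh = 0.044415 + 0.030912 + 0.02912 + 0.02562 + 0.09724 = 0.227307 m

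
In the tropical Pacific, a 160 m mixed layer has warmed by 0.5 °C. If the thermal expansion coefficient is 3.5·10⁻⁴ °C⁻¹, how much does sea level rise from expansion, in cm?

about 2.80 cm

Δh = αΔT·H = 3.5×10⁻⁴ × 0.5 × 160 = 0.02800 m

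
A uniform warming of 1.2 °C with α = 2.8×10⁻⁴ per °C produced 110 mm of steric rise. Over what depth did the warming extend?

H = Δh/(αΔT) = 0.11 / (2.8×10⁻⁴ × 1.2) ≈ 327.4 m

H ≈ 327 m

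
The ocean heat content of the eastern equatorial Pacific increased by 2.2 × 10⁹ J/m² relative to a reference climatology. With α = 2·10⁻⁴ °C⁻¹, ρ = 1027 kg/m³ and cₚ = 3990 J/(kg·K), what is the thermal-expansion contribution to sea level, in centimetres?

11 cm of thermosteric rise

Δh = αQ/(ρcₚ) = 2×10⁻⁴ × 2.2×10⁹ / (1027 × 3990) ≈ 0.10738 m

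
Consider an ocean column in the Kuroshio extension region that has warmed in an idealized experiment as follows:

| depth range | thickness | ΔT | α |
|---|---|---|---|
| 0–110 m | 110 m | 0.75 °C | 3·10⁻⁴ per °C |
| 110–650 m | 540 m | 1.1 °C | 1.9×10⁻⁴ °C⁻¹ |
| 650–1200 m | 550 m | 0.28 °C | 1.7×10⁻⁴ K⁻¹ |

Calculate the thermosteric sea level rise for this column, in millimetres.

about 160 mm

Layer 1: 3×10⁻⁴ × 0.75 × 110 = 0.02475 m
Layer 2: 1.9×10⁻⁴ × 540 × 1.1 = 0.11286 m
1.7×10⁻⁴ × 0.28 × 550 = 0.02618 m
Δh = 0.02475 + 0.11286 + 0.02618 = 0.16379 m ≈ 160 mm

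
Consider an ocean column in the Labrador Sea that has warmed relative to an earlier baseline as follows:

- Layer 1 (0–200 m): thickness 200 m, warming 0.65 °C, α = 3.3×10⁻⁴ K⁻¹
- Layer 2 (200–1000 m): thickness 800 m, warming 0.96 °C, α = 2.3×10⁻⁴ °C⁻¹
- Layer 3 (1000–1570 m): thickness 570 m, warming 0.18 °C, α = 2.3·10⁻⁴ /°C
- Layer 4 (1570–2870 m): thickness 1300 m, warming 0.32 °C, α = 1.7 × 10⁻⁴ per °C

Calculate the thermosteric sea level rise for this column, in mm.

310 mm of thermosteric rise

Layer 1: 3.3×10⁻⁴ × 200 × 0.65 = 0.04290 m
Layer 2: 2.3×10⁻⁴ × 0.96 × 800 = 0.17664 m
570 × 2.3×10⁻⁴ × 0.18 = 0.023598 m
Layer 4: 1300 × 1.7×10⁻⁴ × 0.32 = 0.07072 m
Δh = 0.04290 + 0.17664 + 0.023598 + 0.07072 = 0.313858 m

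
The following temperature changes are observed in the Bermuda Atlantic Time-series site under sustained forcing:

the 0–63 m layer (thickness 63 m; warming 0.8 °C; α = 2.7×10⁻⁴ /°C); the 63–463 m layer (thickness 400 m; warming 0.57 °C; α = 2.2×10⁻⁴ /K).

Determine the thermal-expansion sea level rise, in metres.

Δh = 0.064 m

0.8 × 2.7×10⁻⁴ × 63 = 0.013608 m
Layer 2: 2.2×10⁻⁴ × 0.57 × 400 = 0.05016 m
Δh = 0.013608 + 0.05016 = 0.063768 m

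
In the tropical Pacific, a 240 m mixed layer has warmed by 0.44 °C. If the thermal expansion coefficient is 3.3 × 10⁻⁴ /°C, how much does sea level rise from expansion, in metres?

Δh = αΔT·H = 3.3×10⁻⁴ × 0.44 × 240 = 0.034848 m

Δh ≈ 0.0348 m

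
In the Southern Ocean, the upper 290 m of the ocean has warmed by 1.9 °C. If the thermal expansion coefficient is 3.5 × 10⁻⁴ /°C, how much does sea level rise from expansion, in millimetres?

190 mm of thermosteric rise

Δh = αΔT·H = 3.5×10⁻⁴ × 1.9 × 290 = 0.19285 m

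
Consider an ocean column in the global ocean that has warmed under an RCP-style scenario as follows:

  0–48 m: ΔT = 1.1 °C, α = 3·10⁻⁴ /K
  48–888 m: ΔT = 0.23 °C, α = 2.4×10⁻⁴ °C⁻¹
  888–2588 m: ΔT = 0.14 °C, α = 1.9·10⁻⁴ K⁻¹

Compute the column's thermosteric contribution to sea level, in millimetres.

Δh = 107 mm

1.1 × 48 × 3×10⁻⁴ = 0.01584 m
Layer 2: 0.23 × 840 × 2.4×10⁻⁴ = 0.046368 m
1.9×10⁻⁴ × 0.14 × 1700 = 0.04522 m
Δh = 0.01584 + 0.046368 + 0.04522 = 0.107428 m ≈ 107 mm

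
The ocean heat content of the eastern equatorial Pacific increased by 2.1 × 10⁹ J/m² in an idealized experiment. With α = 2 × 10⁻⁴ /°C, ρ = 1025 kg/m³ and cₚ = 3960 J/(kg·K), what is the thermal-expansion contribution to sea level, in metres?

Δh = αQ/(ρcₚ) = 2×10⁻⁴ × 2.1×10⁹ / (1025 × 3960) ≈ 0.10347 m

Δh ≈ 0.103 m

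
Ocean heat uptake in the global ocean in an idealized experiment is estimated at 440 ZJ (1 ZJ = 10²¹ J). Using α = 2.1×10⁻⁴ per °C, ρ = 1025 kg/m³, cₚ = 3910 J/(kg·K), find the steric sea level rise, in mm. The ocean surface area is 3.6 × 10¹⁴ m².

Δh ≈ 64.0 mm

Per unit area: Q = 440×10²¹ / (3.6×10¹⁴) ≈ 1.222×10⁹ J/m²
Δh = αQ/(ρcₚ) = 2.1×10⁻⁴ × 1.222×10⁹ / (1025 × 3910) ≈ 0.064031 m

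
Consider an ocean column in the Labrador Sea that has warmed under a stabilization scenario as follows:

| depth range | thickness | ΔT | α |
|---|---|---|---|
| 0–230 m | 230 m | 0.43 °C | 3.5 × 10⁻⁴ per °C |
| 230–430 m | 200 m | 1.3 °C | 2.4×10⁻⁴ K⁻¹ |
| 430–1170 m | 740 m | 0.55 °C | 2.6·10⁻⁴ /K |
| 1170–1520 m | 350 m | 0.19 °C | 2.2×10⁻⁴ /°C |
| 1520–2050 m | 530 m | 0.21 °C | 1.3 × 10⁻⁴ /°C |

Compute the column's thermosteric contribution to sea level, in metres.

0–230 m: 230 × 0.43 × 3.5×10⁻⁴ = 0.034615 m
230–430 m: 2.4×10⁻⁴ × 200 × 1.3 = 0.06240 m
430–1170 m: 0.55 × 2.6×10⁻⁴ × 740 = 0.10582 m
Layer 4: 350 × 0.19 × 2.2×10⁻⁴ = 0.01463 m
Layer 5: 530 × 0.21 × 1.3×10⁻⁴ = 0.014469 m
Δh = 0.034615 + 0.06240 + 0.10582 + 0.01463 + 0.014469 = 0.231934 m

about 0.232 m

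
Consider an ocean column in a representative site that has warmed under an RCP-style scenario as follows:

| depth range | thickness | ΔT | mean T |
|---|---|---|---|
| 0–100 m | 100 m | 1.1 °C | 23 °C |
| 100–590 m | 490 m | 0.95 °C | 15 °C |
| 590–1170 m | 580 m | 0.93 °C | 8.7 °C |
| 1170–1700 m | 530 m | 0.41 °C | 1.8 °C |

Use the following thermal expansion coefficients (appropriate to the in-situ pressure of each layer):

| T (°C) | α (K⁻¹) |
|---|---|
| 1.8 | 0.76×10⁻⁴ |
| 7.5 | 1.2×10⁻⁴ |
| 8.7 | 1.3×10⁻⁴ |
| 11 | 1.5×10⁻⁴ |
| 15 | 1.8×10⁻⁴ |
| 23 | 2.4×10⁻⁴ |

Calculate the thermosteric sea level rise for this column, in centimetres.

Layer 1 at 23 °C → α = 2.4×10⁻⁴ K⁻¹
Layer 2 at 15 °C → α = 1.8×10⁻⁴ K⁻¹
Layer 3 at 8.7 °C → α = 1.3×10⁻⁴ K⁻¹
Layer 4 at 1.8 °C → α = 0.76×10⁻⁴ K⁻¹
1.1 × 2.4×10⁻⁴ × 100 = 0.02640 m
Layer 2: 1.8×10⁻⁴ × 0.95 × 490 = 0.08379 m
Layer 3: 580 × 0.93 × 1.3×10⁻⁴ = 0.070122 m
530 × 0.41 × 0.76×10⁻⁴ = 0.0165148 m
Δh = 0.02640 + 0.08379 + 0.070122 + 0.0165148 = 0.1968268 m

Δh = 20 cm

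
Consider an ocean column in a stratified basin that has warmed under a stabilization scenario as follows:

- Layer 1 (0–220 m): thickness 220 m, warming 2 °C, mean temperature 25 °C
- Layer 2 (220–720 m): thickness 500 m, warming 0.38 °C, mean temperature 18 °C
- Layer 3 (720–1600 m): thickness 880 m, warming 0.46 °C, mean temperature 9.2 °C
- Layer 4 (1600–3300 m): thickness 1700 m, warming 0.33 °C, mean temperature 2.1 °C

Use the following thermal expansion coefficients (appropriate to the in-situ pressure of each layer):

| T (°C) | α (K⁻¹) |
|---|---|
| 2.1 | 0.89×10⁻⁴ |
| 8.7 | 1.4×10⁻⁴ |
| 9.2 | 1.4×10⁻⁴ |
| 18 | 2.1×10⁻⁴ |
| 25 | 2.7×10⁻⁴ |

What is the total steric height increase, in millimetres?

Layer 1 at 25 °C → α = 2.7×10⁻⁴ K⁻¹
Layer 2 at 18 °C → α = 2.1×10⁻⁴ K⁻¹
Layer 3 at 9.2 °C → α = 1.4×10⁻⁴ K⁻¹
Layer 4 at 2.1 °C → α = 0.89×10⁻⁴ K⁻¹
0–220 m: 2.7×10⁻⁴ × 2 × 220 = 0.11880 m
220–720 m: 0.38 × 2.1×10⁻⁴ × 500 = 0.03990 m
880 × 1.4×10⁻⁴ × 0.46 = 0.056672 m
0.89×10⁻⁴ × 1700 × 0.33 = 0.049929 m
Δh = 0.11880 + 0.03990 + 0.056672 + 0.049929 = 0.265301 m ≈ 265 mm

265 mm of thermosteric rise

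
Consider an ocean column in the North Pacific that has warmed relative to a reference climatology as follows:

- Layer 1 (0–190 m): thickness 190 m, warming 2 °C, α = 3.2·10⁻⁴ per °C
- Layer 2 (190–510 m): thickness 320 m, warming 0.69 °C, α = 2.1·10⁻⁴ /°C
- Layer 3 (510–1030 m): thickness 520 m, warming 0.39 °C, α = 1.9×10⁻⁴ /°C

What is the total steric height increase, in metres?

Δh = 0.21 m

Layer 1: 2 × 3.2×10⁻⁴ × 190 = 0.12160 m
320 × 2.1×10⁻⁴ × 0.69 = 0.046368 m
510–1030 m: 1.9×10⁻⁴ × 0.39 × 520 = 0.038532 m
Δh = 0.12160 + 0.046368 + 0.038532 = 0.20650 m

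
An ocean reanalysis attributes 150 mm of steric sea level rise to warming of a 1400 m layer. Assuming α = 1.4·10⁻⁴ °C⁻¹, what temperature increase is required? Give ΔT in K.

ΔT ≈ 0.765 K

ΔT = Δh/(αH) = 0.15 / (1.4×10⁻⁴ × 1400) ≈ 0.7653 K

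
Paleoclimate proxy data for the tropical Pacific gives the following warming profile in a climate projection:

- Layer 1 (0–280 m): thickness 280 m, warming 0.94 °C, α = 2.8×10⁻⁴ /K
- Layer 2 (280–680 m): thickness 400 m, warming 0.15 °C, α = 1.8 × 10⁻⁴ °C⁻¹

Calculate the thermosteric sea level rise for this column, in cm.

0–280 m: 0.94 × 2.8×10⁻⁴ × 280 = 0.073696 m
Layer 2: 0.15 × 400 × 1.8×10⁻⁴ = 0.01080 m
Δh = 0.073696 + 0.01080 = 0.084496 m

about 8.45 cm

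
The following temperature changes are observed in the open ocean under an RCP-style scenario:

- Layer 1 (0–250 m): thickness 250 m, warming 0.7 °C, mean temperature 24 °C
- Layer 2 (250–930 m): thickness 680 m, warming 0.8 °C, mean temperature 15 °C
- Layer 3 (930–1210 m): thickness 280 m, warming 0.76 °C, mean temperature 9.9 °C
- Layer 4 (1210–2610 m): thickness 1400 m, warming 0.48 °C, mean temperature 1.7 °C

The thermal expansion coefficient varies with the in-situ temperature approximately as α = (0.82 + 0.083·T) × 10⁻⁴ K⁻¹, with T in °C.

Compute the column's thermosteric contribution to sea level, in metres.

Layer 1: α = (0.82 + 0.083×24)×10⁻⁴ = 2.812×10⁻⁴ K⁻¹
Layer 2: α = (0.82 + 0.083×15)×10⁻⁴ = 2.065×10⁻⁴ K⁻¹
Layer 3: α = (0.82 + 0.083×9.9)×10⁻⁴ = 1.6417×10⁻⁴ K⁻¹
Layer 4: α = (0.82 + 0.083×1.7)×10⁻⁴ = 0.9611×10⁻⁴ K⁻¹
Layer 1: 2.812×10⁻⁴ × 250 × 0.7 = 0.04921 m
250–930 m: 680 × 2.065×10⁻⁴ × 0.8 = 0.112336 m
Layer 3: 1.6417×10⁻⁴ × 280 × 0.76 = 0.034935376 m
Layer 4: 1400 × 0.48 × 0.9611×10⁻⁴ = 0.06458592 m
Δh = 0.04921 + 0.112336 + 0.034935376 + 0.06458592 = 0.261067296 m

Δh = 0.261 m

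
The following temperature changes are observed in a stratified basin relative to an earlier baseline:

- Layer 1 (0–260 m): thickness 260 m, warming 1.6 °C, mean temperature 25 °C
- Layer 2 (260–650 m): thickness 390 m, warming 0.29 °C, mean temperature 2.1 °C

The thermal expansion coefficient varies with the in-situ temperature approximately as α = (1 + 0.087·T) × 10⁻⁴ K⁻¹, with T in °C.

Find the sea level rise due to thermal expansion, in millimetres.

Δh = 145 mm

Layer 1: α = (1 + 0.087×25)×10⁻⁴ = 3.175×10⁻⁴ K⁻¹
Layer 2: α = (1 + 0.087×2.1)×10⁻⁴ = 1.1827×10⁻⁴ K⁻¹
0–260 m: 1.6 × 260 × 3.175×10⁻⁴ = 0.13208 m
Layer 2: 390 × 1.1827×10⁻⁴ × 0.29 = 0.013376337 m
Δh = 0.13208 + 0.013376337 = 0.145456337 m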